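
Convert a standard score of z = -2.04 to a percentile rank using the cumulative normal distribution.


CDF(z) = 0.5 * (1 + erf(z/sqrt(2)))
erf(-1.4425) = -0.9586
CDF = 0.0207
Percentile rank = 0.0207 * 100 = 2.07

2.07


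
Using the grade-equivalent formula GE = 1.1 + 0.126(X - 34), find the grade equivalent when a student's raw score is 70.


raw - median = 70 - 34 = 36
slope * diff = 0.126 * 36 = 4.536
GE = 1.1 + 4.536
GE = 5.636

5.636


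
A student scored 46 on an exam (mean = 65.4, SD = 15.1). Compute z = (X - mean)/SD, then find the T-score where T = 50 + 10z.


z = (X - mean) / SD = (46 - 65.4) / 15.1
z = -19.4 / 15.1
z = -1.2848
T-score = T = 50 + 10z
Carry z at full precision (z = -19.4 / 15.1) into the conversion:
T-score = 50 + 10 * (-19.4 / 15.1) = 50 + -194 / 15.1
T-score = 50 + -12.8477
T-score = 37.1523

37.1523


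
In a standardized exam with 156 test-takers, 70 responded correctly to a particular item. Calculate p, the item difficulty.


Item difficulty p = number correct / total examinees
p = 70 / 156
p = 0.4487

0.4487


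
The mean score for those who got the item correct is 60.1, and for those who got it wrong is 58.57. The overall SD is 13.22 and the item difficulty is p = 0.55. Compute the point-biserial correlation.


q = 1 - p = 0.45
rpb = ((M1 - M0) / SD) * sqrt(p * q)
rpb = ((60.1 - 58.57) / 13.22) * sqrt(0.55 * 0.45)
rpb = 0.0576

0.0576


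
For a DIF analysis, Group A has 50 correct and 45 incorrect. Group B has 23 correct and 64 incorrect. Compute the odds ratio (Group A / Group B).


Odds_A = 50/45 = 1.1111
Odds_B = 23/64 = 0.3594
OR = Odds_A / Odds_B = 1.1111 / 0.3594
Exactly, OR = (50 * 64) / (45 * 23) = 3200 / 1035
OR = 3.0918

3.0918


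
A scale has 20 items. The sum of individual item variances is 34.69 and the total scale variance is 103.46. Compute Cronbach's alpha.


alpha = (k/(k-1)) * (1 - sum(si^2)/s_total^2)
= (20/19) * (1 - 34.69/103.46)
alpha = 0.6997

0.6997


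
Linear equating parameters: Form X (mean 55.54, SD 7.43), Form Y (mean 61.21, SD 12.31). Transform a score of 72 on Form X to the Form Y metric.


slope = SD_Y / SD_X = 12.31 / 7.43 ~ 1.6568
intercept = mean_Y - slope * mean_X = 61.21 - (12.31 / 7.43) * 55.54 ~ -30.8085
Y = slope * X + intercept. To avoid rounding drift from the rounded slope/intercept, evaluate the equivalent form Y = mean_Y + SD_Y * (X - mean_X) / SD_X at full precision:
Y = 61.21 + 12.31 * (72 - 55.54) / 7.43
Y = 61.21 + 12.31 * 16.46 / 7.43
Y = 61.21 + 202.6226 / 7.43
Y = 61.21 + 27.2709
Y = 88.4809

88.4809


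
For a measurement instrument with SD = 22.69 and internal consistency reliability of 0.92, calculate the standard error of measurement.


SEM = SD * sqrt(1 - rxx)
SEM = 22.69 * sqrt(1 - 0.92)
SEM = 22.69 * sqrt(0.08) = 22.69 * 0.282843
SEM = 6.4177

6.4177


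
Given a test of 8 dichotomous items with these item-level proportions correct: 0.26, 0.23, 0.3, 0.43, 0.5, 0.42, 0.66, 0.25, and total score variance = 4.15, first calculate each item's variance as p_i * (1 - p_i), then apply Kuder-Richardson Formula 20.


For each item, compute p_i * q_i:
  Item 1: 0.26 * 0.74 = 0.1924
  Item 2: 0.23 * 0.77 = 0.1771
  Item 3: 0.3 * 0.7 = 0.21
  Item 4: 0.43 * 0.57 = 0.2451
  Item 5: 0.5 * 0.5 = 0.25
  Item 6: 0.42 * 0.58 = 0.2436
  Item 7: 0.66 * 0.34 = 0.2244
  Item 8: 0.25 * 0.75 = 0.1875
Sum(p_i * q_i) = 0.1924 + 0.1771 + 0.21 + 0.2451 + 0.25 + 0.2436 + 0.2244 + 0.1875 = 1.7301
KR-20 = (k/(k-1)) * (1 - Sum(p_i*q_i) / Var_total)
= (8/7) * (1 - 1.7301/4.15)
= 1.1429 * 0.5831
KR-20 = 0.6664

0.6664


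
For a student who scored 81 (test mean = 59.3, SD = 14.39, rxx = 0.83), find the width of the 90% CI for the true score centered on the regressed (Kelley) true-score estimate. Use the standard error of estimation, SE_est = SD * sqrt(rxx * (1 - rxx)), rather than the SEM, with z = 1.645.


True score estimate = 0.83*81 + 0.17*59.3 = 77.311
SE_est = SD * sqrt(rxx * (1 - rxx)) = 14.39 * sqrt(0.83 * 0.17) = 14.39 * sqrt(0.1411) = 5.405356
CI = T_est +/- z * SE_est, so width = 2 * z * SE_est = 2 * 1.645 * 5.405356
Width = 17.7836

17.7836


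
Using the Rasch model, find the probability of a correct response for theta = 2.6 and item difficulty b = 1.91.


theta - b = 2.6 - 1.91 = 0.69
exp(-(theta - b)) = exp(-0.69) = 0.5016
P = 1 / (1 + 0.5016)
P = 0.666

0.666


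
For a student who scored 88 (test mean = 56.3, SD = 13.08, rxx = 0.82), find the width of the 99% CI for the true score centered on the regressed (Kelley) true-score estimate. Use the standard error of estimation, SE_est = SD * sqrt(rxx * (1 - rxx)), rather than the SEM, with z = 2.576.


True score estimate = 0.82*88 + 0.18*56.3 = 82.294
SE_est = SD * sqrt(rxx * (1 - rxx)) = 13.08 * sqrt(0.82 * 0.18) = 13.08 * sqrt(0.1476) = 5.025172
CI = T_est +/- z * SE_est, so width = 2 * z * SE_est = 2 * 2.576 * 5.025172
Width = 25.8897

25.8897


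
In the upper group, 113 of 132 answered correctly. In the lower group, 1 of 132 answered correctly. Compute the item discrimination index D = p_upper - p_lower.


p_upper = 113/132 = 0.8561
p_lower = 1/132 = 0.0076
D = 0.8561 - 0.0076 = 0.8485

0.8485


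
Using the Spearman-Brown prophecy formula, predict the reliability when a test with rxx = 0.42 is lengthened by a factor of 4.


r_new = (n * rxx) / (1 + (n-1) * rxx)
r_new = (4 * 0.42) / (1 + 3 * 0.42)
r_new = 1.68 / 2.26
r_new = 0.7434

0.7434


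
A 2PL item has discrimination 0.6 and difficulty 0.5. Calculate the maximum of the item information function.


For 2PL, max info at theta = b = 0.5
I_max = a^2 / 4 = 0.6^2 / 4
= 0.36 / 4
I_max = 0.09

0.09


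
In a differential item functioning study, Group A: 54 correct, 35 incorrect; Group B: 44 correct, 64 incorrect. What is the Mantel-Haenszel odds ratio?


Odds_A = 54/35 = 1.5429
Odds_B = 44/64 = 0.6875
OR = Odds_A / Odds_B = 1.5429 / 0.6875
Exactly, OR = (54 * 64) / (35 * 44) = 3456 / 1540
OR = 2.2442

2.2442


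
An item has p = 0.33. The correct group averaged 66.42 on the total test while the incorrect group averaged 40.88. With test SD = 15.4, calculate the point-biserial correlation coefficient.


q = 1 - p = 0.67
rpb = ((M1 - M0) / SD) * sqrt(p * q)
rpb = ((66.42 - 40.88) / 15.4) * sqrt(0.33 * 0.67)
rpb = 0.7798

0.7798


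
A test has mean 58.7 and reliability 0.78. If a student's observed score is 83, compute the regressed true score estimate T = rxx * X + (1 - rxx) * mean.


T_est = rxx * X + (1 - rxx) * mean
T_est = 0.78 * 83 + 0.22 * 58.7
T_est = 64.74 + 12.914
T_est = 77.654

77.654


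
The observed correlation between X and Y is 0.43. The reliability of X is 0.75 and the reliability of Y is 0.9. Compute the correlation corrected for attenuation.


r_corrected = rxy / sqrt(rxx * ryy)
= 0.43 / sqrt(0.75 * 0.9)
= 0.43 / sqrt(0.675)
= 0.43 / 0.821584
r_corrected = 0.5234

0.5234


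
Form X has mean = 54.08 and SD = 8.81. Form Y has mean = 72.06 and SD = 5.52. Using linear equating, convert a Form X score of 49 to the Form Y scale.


slope = SD_Y / SD_X = 5.52 / 8.81 ~ 0.6266
intercept = mean_Y - slope * mean_X = 72.06 - (5.52 / 8.81) * 54.08 ~ 38.1756
Y = slope * X + intercept. To avoid rounding drift from the rounded slope/intercept, evaluate the equivalent form Y = mean_Y + SD_Y * (X - mean_X) / SD_X at full precision:
Y = 72.06 + 5.52 * (49 - 54.08) / 8.81
Y = 72.06 - 5.52 * 5.08 / 8.81
Y = 72.06 - 28.0416 / 8.81
Y = 72.06 - 3.1829
Y = 68.8771

68.8771


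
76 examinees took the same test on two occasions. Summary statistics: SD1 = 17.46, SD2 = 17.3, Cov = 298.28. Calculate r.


r = cov(X,Y) / (SD_X * SD_Y)
r = 298.28 / (17.46 * 17.3)
r = 298.28 / 302.058
r = 0.9875

0.9875


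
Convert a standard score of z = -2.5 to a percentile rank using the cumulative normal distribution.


CDF(z) = 0.5 * (1 + erf(z/sqrt(2)))
erf(-1.7678) = -0.9876
CDF = 0.0062
Percentile rank = 0.0062 * 100 = 0.62

0.62


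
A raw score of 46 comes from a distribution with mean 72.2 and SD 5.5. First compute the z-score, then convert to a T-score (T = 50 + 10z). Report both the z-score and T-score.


z = (X - mean) / SD = (46 - 72.2) / 5.5
z = -26.2 / 5.5
z = -4.7636
T-score = T = 50 + 10z
Carry z at full precision (z = -26.2 / 5.5) into the conversion:
T-score = 50 + 10 * (-26.2 / 5.5) = 50 + -262 / 5.5
T-score = 50 + -47.6364
T-score = 2.3636

2.3636


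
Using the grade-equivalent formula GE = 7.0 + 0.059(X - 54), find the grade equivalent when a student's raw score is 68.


raw - median = 68 - 54 = 14
slope * diff = 0.059 * 14 = 0.826
GE = 7.0 + 0.826
GE = 7.826

7.826


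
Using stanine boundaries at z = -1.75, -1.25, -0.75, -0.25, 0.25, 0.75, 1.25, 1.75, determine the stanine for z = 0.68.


Stanine boundaries: [-1.75, -1.25, -0.75, -0.25, 0.25, 0.75, 1.25, 1.75]
z = 0.68
Check each boundary:
  z >= -1.75 -> could be stanine 2
  z >= -1.25 -> could be stanine 3
  z >= -0.75 -> could be stanine 4
  z >= -0.25 -> could be stanine 5
  z >= 0.25 -> could be stanine 6
  z < 0.75
  z < 1.25
  z < 1.75
Highest qualifying boundary gives stanine = 6

6


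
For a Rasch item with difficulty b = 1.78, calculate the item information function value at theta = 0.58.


P = 1/(1+exp(-(0.58-1.78))) = 0.2315
I = P*(1-P) = 0.2315 * 0.7685
I = 0.1779

0.1779


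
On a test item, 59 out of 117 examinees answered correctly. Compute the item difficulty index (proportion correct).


Item difficulty p = number correct / total examinees
p = 59 / 117
p = 0.5043

0.5043


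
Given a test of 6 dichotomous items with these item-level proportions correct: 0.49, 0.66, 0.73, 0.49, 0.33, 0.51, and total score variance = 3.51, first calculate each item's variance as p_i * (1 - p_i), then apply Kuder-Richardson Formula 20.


For each item, compute p_i * q_i:
  Item 1: 0.49 * 0.51 = 0.2499
  Item 2: 0.66 * 0.34 = 0.2244
  Item 3: 0.73 * 0.27 = 0.1971
  Item 4: 0.49 * 0.51 = 0.2499
  Item 5: 0.33 * 0.67 = 0.2211
  Item 6: 0.51 * 0.49 = 0.2499
Sum(p_i * q_i) = 0.2499 + 0.2244 + 0.1971 + 0.2499 + 0.2211 + 0.2499 = 1.3923
KR-20 = (k/(k-1)) * (1 - Sum(p_i*q_i) / Var_total)
= (6/5) * (1 - 1.3923/3.51)
= 1.2 * 0.6033
KR-20 = 0.724

0.724


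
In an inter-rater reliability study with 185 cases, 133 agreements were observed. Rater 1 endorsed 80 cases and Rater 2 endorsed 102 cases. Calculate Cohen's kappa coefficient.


P_o = 133/185 = 0.718919
P_e = (80*102 + 105*83) / 34225 = 0.493061
kappa = (P_o - P_e) / (1 - P_e)
kappa = (0.718919 - 0.493061) / (1 - 0.493061)
kappa = 0.4455

0.4455


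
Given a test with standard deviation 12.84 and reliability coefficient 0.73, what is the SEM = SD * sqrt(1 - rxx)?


SEM = SD * sqrt(1 - rxx)
SEM = 12.84 * sqrt(1 - 0.73)
SEM = 12.84 * sqrt(0.27) = 12.84 * 0.519615
SEM = 6.6719

6.6719


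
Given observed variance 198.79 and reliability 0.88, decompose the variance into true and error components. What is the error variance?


var_true = rxx * var_obs = 0.88 * 198.79 = 174.9352
var_error = var_obs - var_true
var_error = 198.79 - 174.9352
var_error = 23.8548

23.8548


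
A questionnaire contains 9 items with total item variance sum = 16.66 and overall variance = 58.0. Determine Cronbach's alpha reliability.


alpha = (k/(k-1)) * (1 - sum(si^2)/s_total^2)
= (9/8) * (1 - 16.66/58.0)
alpha = 0.8019

0.8019


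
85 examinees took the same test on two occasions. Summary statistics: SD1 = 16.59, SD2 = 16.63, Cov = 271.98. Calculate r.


r = cov(X,Y) / (SD_X * SD_Y)
r = 271.98 / (16.59 * 16.63)
r = 271.98 / 275.8917
r = 0.9858

0.9858


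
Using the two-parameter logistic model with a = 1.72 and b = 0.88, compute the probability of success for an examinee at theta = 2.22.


a*(theta - b) = 1.72 * (2.22 - 0.88) = 2.3048
exp(-2.3048) = 0.0998
P = 1 / (1 + 0.0998)
P = 0.9093

0.9093


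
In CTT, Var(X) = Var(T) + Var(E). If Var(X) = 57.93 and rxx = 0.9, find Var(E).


var_true = rxx * var_obs = 0.9 * 57.93 = 52.137
var_error = var_obs - var_true
var_error = 57.93 - 52.137
var_error = 5.793

5.793


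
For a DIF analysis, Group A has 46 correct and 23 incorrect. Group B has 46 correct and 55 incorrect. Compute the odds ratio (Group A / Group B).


Odds_A = 46/23 = 2.0
Odds_B = 46/55 = 0.8364
OR = Odds_A / Odds_B = 2.0 / 0.8364
Exactly, OR = (46 * 55) / (23 * 46) = 2530 / 1058
OR = 2.3913

2.3913


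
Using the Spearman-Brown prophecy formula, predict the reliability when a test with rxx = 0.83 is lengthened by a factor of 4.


r_new = (n * rxx) / (1 + (n-1) * rxx)
r_new = (4 * 0.83) / (1 + 3 * 0.83)
r_new = 3.32 / 3.49
r_new = 0.9513

0.9513


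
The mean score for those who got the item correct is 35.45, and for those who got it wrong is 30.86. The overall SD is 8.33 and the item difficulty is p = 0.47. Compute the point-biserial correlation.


q = 1 - p = 0.53
rpb = ((M1 - M0) / SD) * sqrt(p * q)
rpb = ((35.45 - 30.86) / 8.33) * sqrt(0.47 * 0.53)
rpb = 0.275

0.275


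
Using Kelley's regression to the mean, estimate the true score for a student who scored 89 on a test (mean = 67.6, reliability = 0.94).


T_est = rxx * X + (1 - rxx) * mean
T_est = 0.94 * 89 + 0.06 * 67.6
T_est = 83.66 + 4.056
T_est = 87.716

87.716


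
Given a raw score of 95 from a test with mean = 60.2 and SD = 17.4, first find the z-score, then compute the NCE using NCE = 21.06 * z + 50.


z = (X - mean) / SD = (95 - 60.2) / 17.4
z = 34.8 / 17.4
z = 2.0
NCE = NCE = 21.06z + 50
Carry z at full precision (z = 34.8 / 17.4) into the conversion:
NCE = 21.06 * (34.8 / 17.4) + 50 = 732.888 / 17.4 + 50
NCE = 42.12 + 50
NCE = 92.12

92.12


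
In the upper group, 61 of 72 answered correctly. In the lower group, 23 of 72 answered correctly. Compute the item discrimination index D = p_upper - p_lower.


p_upper = 61/72 = 0.8472
p_lower = 23/72 = 0.3194
D = 0.8472 - 0.3194 = 0.5278

0.5278


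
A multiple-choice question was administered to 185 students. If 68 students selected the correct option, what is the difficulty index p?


Item difficulty p = number correct / total examinees
p = 68 / 185
p = 0.3676

0.3676


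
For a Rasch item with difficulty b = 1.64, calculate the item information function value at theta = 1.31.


P = 1/(1+exp(-(1.31-1.64))) = 0.4182
I = P*(1-P) = 0.4182 * 0.5818
I = 0.2433

0.2433


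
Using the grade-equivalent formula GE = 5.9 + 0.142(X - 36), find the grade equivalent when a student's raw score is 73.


raw - median = 73 - 36 = 37
slope * diff = 0.142 * 37 = 5.254
GE = 5.9 + 5.254
GE = 11.154

11.154


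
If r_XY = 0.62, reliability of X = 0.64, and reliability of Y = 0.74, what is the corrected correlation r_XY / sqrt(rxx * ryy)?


r_corrected = rxy / sqrt(rxx * ryy)
= 0.62 / sqrt(0.64 * 0.74)
= 0.62 / sqrt(0.4736)
= 0.62 / 0.688186
r_corrected = 0.9009

0.9009


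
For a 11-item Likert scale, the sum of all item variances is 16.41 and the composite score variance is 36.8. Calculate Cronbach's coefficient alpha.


alpha = (k/(k-1)) * (1 - sum(si^2)/s_total^2)
= (11/10) * (1 - 16.41/36.8)
alpha = 0.6095

0.6095


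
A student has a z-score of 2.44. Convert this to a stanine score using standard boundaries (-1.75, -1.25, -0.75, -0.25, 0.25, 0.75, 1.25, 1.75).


Stanine boundaries: [-1.75, -1.25, -0.75, -0.25, 0.25, 0.75, 1.25, 1.75]
z = 2.44
Check each boundary:
  z >= -1.75 -> could be stanine 2
  z >= -1.25 -> could be stanine 3
  z >= -0.75 -> could be stanine 4
  z >= -0.25 -> could be stanine 5
  z >= 0.25 -> could be stanine 6
  z >= 0.75 -> could be stanine 7
  z >= 1.25 -> could be stanine 8
  z >= 1.75 -> could be stanine 9
Highest qualifying boundary gives stanine = 9

9


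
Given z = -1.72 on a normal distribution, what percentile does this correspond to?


CDF(z) = 0.5 * (1 + erf(z/sqrt(2)))
erf(-1.2162) = -0.9146
CDF = 0.0427
Percentile rank = 0.0427 * 100 = 4.27

4.27


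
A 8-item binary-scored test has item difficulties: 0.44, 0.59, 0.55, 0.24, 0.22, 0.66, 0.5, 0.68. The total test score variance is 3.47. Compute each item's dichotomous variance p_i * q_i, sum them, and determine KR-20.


For each item, compute p_i * q_i:
  Item 1: 0.44 * 0.56 = 0.2464
  Item 2: 0.59 * 0.41 = 0.2419
  Item 3: 0.55 * 0.45 = 0.2475
  Item 4: 0.24 * 0.76 = 0.1824
  Item 5: 0.22 * 0.78 = 0.1716
  Item 6: 0.66 * 0.34 = 0.2244
  Item 7: 0.5 * 0.5 = 0.25
  Item 8: 0.68 * 0.32 = 0.2176
Sum(p_i * q_i) = 0.2464 + 0.2419 + 0.2475 + 0.1824 + 0.1716 + 0.2244 + 0.25 + 0.2176 = 1.7818
KR-20 = (k/(k-1)) * (1 - Sum(p_i*q_i) / Var_total)
= (8/7) * (1 - 1.7818/3.47)
= 1.1429 * 0.4865
KR-20 = 0.556

0.556


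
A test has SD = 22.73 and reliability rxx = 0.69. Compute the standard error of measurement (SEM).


SEM = SD * sqrt(1 - rxx)
SEM = 22.73 * sqrt(1 - 0.69)
SEM = 22.73 * sqrt(0.31) = 22.73 * 0.556776
SEM = 12.6555

12.6555


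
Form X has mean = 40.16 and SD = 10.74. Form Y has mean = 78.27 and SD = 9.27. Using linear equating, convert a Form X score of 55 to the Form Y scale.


slope = SD_Y / SD_X = 9.27 / 10.74 ~ 0.8631
intercept = mean_Y - slope * mean_X = 78.27 - (9.27 / 10.74) * 40.16 ~ 43.6068
Y = slope * X + intercept. To avoid rounding drift from the rounded slope/intercept, evaluate the equivalent form Y = mean_Y + SD_Y * (X - mean_X) / SD_X at full precision:
Y = 78.27 + 9.27 * (55 - 40.16) / 10.74
Y = 78.27 + 9.27 * 14.84 / 10.74
Y = 78.27 + 137.5668 / 10.74
Y = 78.27 + 12.8088
Y = 91.0788

91.0788


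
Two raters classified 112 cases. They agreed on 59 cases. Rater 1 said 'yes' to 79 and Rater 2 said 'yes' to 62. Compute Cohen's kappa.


P_o = 59/112 = 0.526786
P_e = (79*62 + 33*50) / 12544 = 0.522003
kappa = (P_o - P_e) / (1 - P_e)
kappa = (0.526786 - 0.522003) / (1 - 0.522003)
kappa = 0.01

0.01


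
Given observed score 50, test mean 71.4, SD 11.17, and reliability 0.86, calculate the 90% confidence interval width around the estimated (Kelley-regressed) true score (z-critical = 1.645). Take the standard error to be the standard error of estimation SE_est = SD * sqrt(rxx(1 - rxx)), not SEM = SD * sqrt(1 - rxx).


True score estimate = 0.86*50 + 0.14*71.4 = 52.996
SE_est = SD * sqrt(rxx * (1 - rxx)) = 11.17 * sqrt(0.86 * 0.14) = 11.17 * sqrt(0.1204) = 3.875845
CI = T_est +/- z * SE_est, so width = 2 * z * SE_est = 2 * 1.645 * 3.875845
Width = 12.7515

12.7515


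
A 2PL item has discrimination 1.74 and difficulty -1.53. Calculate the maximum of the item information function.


For 2PL, max info at theta = b = -1.53
I_max = a^2 / 4 = 1.74^2 / 4
= 3.0276 / 4
I_max = 0.7569

0.7569


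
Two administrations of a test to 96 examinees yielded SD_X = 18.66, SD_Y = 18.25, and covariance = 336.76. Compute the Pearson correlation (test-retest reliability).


r = cov(X,Y) / (SD_X * SD_Y)
r = 336.76 / (18.66 * 18.25)
r = 336.76 / 340.545
r = 0.9889

0.9889


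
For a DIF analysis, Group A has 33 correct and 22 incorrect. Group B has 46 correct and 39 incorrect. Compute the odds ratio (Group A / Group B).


Odds_A = 33/22 = 1.5
Odds_B = 46/39 = 1.1795
OR = Odds_A / Odds_B = 1.5 / 1.1795
Exactly, OR = (33 * 39) / (22 * 46) = 1287 / 1012
OR = 1.2717

1.2717


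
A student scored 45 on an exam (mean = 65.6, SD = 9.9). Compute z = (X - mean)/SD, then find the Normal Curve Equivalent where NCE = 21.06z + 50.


z = (X - mean) / SD = (45 - 65.6) / 9.9
z = -20.6 / 9.9
z = -2.0808
NCE = NCE = 21.06z + 50
Carry z at full precision (z = -20.6 / 9.9) into the conversion:
NCE = 21.06 * (-20.6 / 9.9) + 50 = -433.836 / 9.9 + 50
NCE = -43.8218 + 50
NCE = 6.1782

6.1782


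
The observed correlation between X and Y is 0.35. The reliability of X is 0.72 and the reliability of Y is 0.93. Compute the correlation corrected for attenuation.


r_corrected = rxy / sqrt(rxx * ryy)
= 0.35 / sqrt(0.72 * 0.93)
= 0.35 / sqrt(0.6696)
= 0.35 / 0.818291
r_corrected = 0.4277

0.4277


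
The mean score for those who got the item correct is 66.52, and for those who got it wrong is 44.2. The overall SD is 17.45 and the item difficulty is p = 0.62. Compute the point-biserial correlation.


q = 1 - p = 0.38
rpb = ((M1 - M0) / SD) * sqrt(p * q)
rpb = ((66.52 - 44.2) / 17.45) * sqrt(0.62 * 0.38)
rpb = 0.6208

0.6208


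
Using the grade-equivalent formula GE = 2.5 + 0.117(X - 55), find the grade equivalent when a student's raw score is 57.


raw - median = 57 - 55 = 2
slope * diff = 0.117 * 2 = 0.234
GE = 2.5 + 0.234
GE = 2.734

2.734


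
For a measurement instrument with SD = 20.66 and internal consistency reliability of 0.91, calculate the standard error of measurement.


SEM = SD * sqrt(1 - rxx)
SEM = 20.66 * sqrt(1 - 0.91)
SEM = 20.66 * sqrt(0.09) = 20.66 * 0.3
SEM = 6.198

6.198


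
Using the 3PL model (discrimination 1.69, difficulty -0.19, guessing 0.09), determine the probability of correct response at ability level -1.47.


logit = 1.69*(-1.47 - -0.19) = -2.1632
P* = 1/(1 + exp(--2.1632)) = 0.1031
P = 0.09 + (1 - 0.09) * 0.1031
P = 0.1838

0.1838


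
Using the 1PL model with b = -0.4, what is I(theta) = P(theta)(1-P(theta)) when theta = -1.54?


P = 1/(1+exp(-(-1.54--0.4))) = 0.2423
I = P*(1-P) = 0.2423 * 0.7577
I = 0.1836

0.1836


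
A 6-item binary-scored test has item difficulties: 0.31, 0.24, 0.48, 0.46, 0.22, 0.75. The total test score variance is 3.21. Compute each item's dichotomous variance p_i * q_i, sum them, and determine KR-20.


For each item, compute p_i * q_i:
  Item 1: 0.31 * 0.69 = 0.2139
  Item 2: 0.24 * 0.76 = 0.1824
  Item 3: 0.48 * 0.52 = 0.2496
  Item 4: 0.46 * 0.54 = 0.2484
  Item 5: 0.22 * 0.78 = 0.1716
  Item 6: 0.75 * 0.25 = 0.1875
Sum(p_i * q_i) = 0.2139 + 0.1824 + 0.2496 + 0.2484 + 0.1716 + 0.1875 = 1.2534
KR-20 = (k/(k-1)) * (1 - Sum(p_i*q_i) / Var_total)
= (6/5) * (1 - 1.2534/3.21)
= 1.2 * 0.6095
KR-20 = 0.7314

0.7314


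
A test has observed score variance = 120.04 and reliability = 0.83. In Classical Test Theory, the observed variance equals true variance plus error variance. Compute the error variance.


var_true = rxx * var_obs = 0.83 * 120.04 = 99.6332
var_error = var_obs - var_true
var_error = 120.04 - 99.6332
var_error = 20.4068

20.4068


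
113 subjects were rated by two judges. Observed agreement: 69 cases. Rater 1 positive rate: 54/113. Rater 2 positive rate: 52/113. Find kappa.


P_o = 69/113 = 0.610619
P_e = (54*52 + 59*61) / 12769 = 0.501762
kappa = (P_o - P_e) / (1 - P_e)
kappa = (0.610619 - 0.501762) / (1 - 0.501762)
kappa = 0.2185

0.2185


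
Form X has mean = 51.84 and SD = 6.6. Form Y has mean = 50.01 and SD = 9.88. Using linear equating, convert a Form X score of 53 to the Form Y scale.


slope = SD_Y / SD_X = 9.88 / 6.6 ~ 1.497
intercept = mean_Y - slope * mean_X = 50.01 - (9.88 / 6.6) * 51.84 ~ -27.5929
Y = slope * X + intercept. To avoid rounding drift from the rounded slope/intercept, evaluate the equivalent form Y = mean_Y + SD_Y * (X - mean_X) / SD_X at full precision:
Y = 50.01 + 9.88 * (53 - 51.84) / 6.6
Y = 50.01 + 9.88 * 1.16 / 6.6
Y = 50.01 + 11.4608 / 6.6
Y = 50.01 + 1.7365
Y = 51.7465

51.7465


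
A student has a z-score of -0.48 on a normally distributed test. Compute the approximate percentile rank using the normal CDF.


CDF(z) = 0.5 * (1 + erf(z/sqrt(2)))
erf(-0.3394) = -0.3688
CDF = 0.3156
Percentile rank = 0.3156 * 100 = 31.56

31.56


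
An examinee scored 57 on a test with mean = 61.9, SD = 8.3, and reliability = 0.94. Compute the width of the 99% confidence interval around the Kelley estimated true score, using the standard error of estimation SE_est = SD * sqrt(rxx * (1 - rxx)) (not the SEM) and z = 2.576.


True score estimate = 0.94*57 + 0.06*61.9 = 57.294
SE_est = SD * sqrt(rxx * (1 - rxx)) = 8.3 * sqrt(0.94 * 0.06) = 8.3 * sqrt(0.0564) = 1.971141
CI = T_est +/- z * SE_est, so width = 2 * z * SE_est = 2 * 2.576 * 1.971141
Width = 10.1553

10.1553


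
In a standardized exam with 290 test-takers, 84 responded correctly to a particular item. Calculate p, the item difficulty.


Item difficulty p = number correct / total examinees
p = 84 / 290
p = 0.2897

0.2897


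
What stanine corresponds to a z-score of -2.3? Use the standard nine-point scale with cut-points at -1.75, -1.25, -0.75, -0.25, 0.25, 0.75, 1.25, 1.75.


Stanine boundaries: [-1.75, -1.25, -0.75, -0.25, 0.25, 0.75, 1.25, 1.75]
z = -2.3
Check each boundary:
  z < -1.75
  z < -1.25
  z < -0.75
  z < -0.25
  z < 0.25
  z < 0.75
  z < 1.25
  z < 1.75
Highest qualifying boundary gives stanine = 1

1


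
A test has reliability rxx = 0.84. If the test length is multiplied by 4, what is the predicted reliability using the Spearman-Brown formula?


r_new = (n * rxx) / (1 + (n-1) * rxx)
r_new = (4 * 0.84) / (1 + 3 * 0.84)
r_new = 3.36 / 3.52
r_new = 0.9545

0.9545


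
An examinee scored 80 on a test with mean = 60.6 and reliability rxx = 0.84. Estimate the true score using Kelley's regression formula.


T_est = rxx * X + (1 - rxx) * mean
T_est = 0.84 * 80 + 0.16 * 60.6
T_est = 67.2 + 9.696
T_est = 76.896

76.896


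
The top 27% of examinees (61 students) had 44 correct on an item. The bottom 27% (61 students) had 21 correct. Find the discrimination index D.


p_upper = 44/61 = 0.7213
p_lower = 21/61 = 0.3443
D = 0.7213 - 0.3443 = 0.377

0.377


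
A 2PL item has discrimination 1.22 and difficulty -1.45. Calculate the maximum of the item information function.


For 2PL, max info at theta = b = -1.45
I_max = a^2 / 4 = 1.22^2 / 4
= 1.4884 / 4
I_max = 0.3721

0.3721


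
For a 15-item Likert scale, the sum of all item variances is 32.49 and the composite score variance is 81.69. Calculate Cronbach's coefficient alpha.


alpha = (k/(k-1)) * (1 - sum(si^2)/s_total^2)
= (15/14) * (1 - 32.49/81.69)
alpha = 0.6453

0.6453


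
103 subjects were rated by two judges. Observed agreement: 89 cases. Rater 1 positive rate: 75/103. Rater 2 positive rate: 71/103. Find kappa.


P_o = 89/103 = 0.864078
P_e = (75*71 + 28*32) / 10609 = 0.586389
kappa = (P_o - P_e) / (1 - P_e)
kappa = (0.864078 - 0.586389) / (1 - 0.586389)
kappa = 0.6714

0.6714


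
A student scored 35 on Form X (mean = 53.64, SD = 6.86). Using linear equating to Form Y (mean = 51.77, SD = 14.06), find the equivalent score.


slope = SD_Y / SD_X = 14.06 / 6.86 ~ 2.0496
intercept = mean_Y - slope * mean_X = 51.77 - (14.06 / 6.86) * 53.64 ~ -58.1685
Y = slope * X + intercept. To avoid rounding drift from the rounded slope/intercept, evaluate the equivalent form Y = mean_Y + SD_Y * (X - mean_X) / SD_X at full precision:
Y = 51.77 + 14.06 * (35 - 53.64) / 6.86
Y = 51.77 - 14.06 * 18.64 / 6.86
Y = 51.77 - 262.0784 / 6.86
Y = 51.77 - 38.2038
Y = 13.5662

13.5662


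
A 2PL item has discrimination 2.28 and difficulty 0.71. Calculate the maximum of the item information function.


For 2PL, max info at theta = b = 0.71
I_max = a^2 / 4 = 2.28^2 / 4
= 5.1984 / 4
I_max = 1.2996

1.2996


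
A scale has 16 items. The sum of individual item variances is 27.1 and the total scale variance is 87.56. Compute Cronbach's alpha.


alpha = (k/(k-1)) * (1 - sum(si^2)/s_total^2)
= (16/15) * (1 - 27.1/87.56)
alpha = 0.7365

0.7365


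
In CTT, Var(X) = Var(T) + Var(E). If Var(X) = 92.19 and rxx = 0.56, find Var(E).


var_true = rxx * var_obs = 0.56 * 92.19 = 51.6264
var_error = var_obs - var_true
var_error = 92.19 - 51.6264
var_error = 40.5636

40.5636


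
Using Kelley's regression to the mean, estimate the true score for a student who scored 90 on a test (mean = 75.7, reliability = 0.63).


T_est = rxx * X + (1 - rxx) * mean
T_est = 0.63 * 90 + 0.37 * 75.7
T_est = 56.7 + 28.009
T_est = 84.709

84.709


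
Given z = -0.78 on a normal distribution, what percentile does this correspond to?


CDF(z) = 0.5 * (1 + erf(z/sqrt(2)))
erf(-0.5515) = -0.5646
CDF = 0.2177
Percentile rank = 0.2177 * 100 = 21.77

21.77


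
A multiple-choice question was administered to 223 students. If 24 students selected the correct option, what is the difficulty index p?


Item difficulty p = number correct / total examinees
p = 24 / 223
p = 0.1076

0.1076


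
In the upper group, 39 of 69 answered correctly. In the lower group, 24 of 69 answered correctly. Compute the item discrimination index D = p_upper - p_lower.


p_upper = 39/69 = 0.5652
p_lower = 24/69 = 0.3478
D = 0.5652 - 0.3478 = 0.2174

0.2174


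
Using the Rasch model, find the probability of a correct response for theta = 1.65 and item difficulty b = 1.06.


theta - b = 1.65 - 1.06 = 0.59
exp(-(theta - b)) = exp(-0.59) = 0.5543
P = 1 / (1 + 0.5543)
P = 0.6434

0.6434


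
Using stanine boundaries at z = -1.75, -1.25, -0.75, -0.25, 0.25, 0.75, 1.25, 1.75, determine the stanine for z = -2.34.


Stanine boundaries: [-1.75, -1.25, -0.75, -0.25, 0.25, 0.75, 1.25, 1.75]
z = -2.34
Check each boundary:
  z < -1.75
  z < -1.25
  z < -0.75
  z < -0.25
  z < 0.25
  z < 0.75
  z < 1.25
  z < 1.75
Highest qualifying boundary gives stanine = 1

1


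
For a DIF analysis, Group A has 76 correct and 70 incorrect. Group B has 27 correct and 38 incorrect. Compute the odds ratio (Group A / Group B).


Odds_A = 76/70 = 1.0857
Odds_B = 27/38 = 0.7105
OR = Odds_A / Odds_B = 1.0857 / 0.7105
Exactly, OR = (76 * 38) / (70 * 27) = 2888 / 1890
OR = 1.528

1.528


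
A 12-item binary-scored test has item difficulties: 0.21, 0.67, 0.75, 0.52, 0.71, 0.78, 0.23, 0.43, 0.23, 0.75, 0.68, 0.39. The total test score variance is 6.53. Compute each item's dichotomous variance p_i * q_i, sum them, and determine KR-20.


For each item, compute p_i * q_i:
  Item 1: 0.21 * 0.79 = 0.1659
  Item 2: 0.67 * 0.33 = 0.2211
  Item 3: 0.75 * 0.25 = 0.1875
  Item 4: 0.52 * 0.48 = 0.2496
  Item 5: 0.71 * 0.29 = 0.2059
  Item 6: 0.78 * 0.22 = 0.1716
  Item 7: 0.23 * 0.77 = 0.1771
  Item 8: 0.43 * 0.57 = 0.2451
  Item 9: 0.23 * 0.77 = 0.1771
  Item 10: 0.75 * 0.25 = 0.1875
  Item 11: 0.68 * 0.32 = 0.2176
  Item 12: 0.39 * 0.61 = 0.2379
Sum(p_i * q_i) = 0.1659 + 0.2211 + 0.1875 + 0.2496 + 0.2059 + 0.1716 + 0.1771 + 0.2451 + 0.1771 + 0.1875 + 0.2176 + 0.2379 = 2.4439
KR-20 = (k/(k-1)) * (1 - Sum(p_i*q_i) / Var_total)
= (12/11) * (1 - 2.4439/6.53)
= 1.0909 * 0.6257
KR-20 = 0.6826

0.6826


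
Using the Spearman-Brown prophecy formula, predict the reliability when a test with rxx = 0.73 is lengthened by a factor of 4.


r_new = (n * rxx) / (1 + (n-1) * rxx)
r_new = (4 * 0.73) / (1 + 3 * 0.73)
r_new = 2.92 / 3.19
r_new = 0.9154

0.9154


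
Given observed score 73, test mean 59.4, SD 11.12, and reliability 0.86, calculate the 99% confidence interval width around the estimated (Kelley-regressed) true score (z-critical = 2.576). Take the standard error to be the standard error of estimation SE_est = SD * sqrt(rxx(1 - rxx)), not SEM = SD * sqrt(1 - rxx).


True score estimate = 0.86*73 + 0.14*59.4 = 71.096
SE_est = SD * sqrt(rxx * (1 - rxx)) = 11.12 * sqrt(0.86 * 0.14) = 11.12 * sqrt(0.1204) = 3.858496
CI = T_est +/- z * SE_est, so width = 2 * z * SE_est = 2 * 2.576 * 3.858496
Width = 19.879

19.879


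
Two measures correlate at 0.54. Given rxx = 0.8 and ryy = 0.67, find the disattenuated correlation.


r_corrected = rxy / sqrt(rxx * ryy)
= 0.54 / sqrt(0.8 * 0.67)
= 0.54 / sqrt(0.536)
= 0.54 / 0.73212
r_corrected = 0.7376

0.7376


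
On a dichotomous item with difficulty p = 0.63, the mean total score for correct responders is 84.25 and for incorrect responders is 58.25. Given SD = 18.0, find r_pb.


q = 1 - p = 0.37
rpb = ((M1 - M0) / SD) * sqrt(p * q)
rpb = ((84.25 - 58.25) / 18.0) * sqrt(0.63 * 0.37)
rpb = 0.6974

0.6974


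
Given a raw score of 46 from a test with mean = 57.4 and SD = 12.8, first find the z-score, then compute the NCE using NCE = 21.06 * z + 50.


z = (X - mean) / SD = (46 - 57.4) / 12.8
z = -11.4 / 12.8
z = -0.8906
NCE = NCE = 21.06z + 50
Carry z at full precision (z = -11.4 / 12.8) into the conversion:
NCE = 21.06 * (-11.4 / 12.8) + 50 = -240.084 / 12.8 + 50
NCE = -18.7566 + 50
NCE = 31.2434

31.2434


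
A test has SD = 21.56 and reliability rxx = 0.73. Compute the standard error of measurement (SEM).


SEM = SD * sqrt(1 - rxx)
SEM = 21.56 * sqrt(1 - 0.73)
SEM = 21.56 * sqrt(0.27) = 21.56 * 0.519615
SEM = 11.2029

11.2029


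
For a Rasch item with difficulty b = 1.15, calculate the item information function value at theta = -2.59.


P = 1/(1+exp(-(-2.59-1.15))) = 0.0232
I = P*(1-P) = 0.0232 * 0.9768
I = 0.0227

0.0227


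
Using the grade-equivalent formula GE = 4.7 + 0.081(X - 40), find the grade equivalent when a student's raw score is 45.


raw - median = 45 - 40 = 5
slope * diff = 0.081 * 5 = 0.405
GE = 4.7 + 0.405
GE = 5.105

5.105


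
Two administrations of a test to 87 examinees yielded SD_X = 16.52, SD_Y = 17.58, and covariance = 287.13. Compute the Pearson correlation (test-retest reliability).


r = cov(X,Y) / (SD_X * SD_Y)
r = 287.13 / (16.52 * 17.58)
r = 287.13 / 290.4216
r = 0.9887

0.9887


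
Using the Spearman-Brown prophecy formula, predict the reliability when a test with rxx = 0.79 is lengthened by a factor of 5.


r_new = (n * rxx) / (1 + (n-1) * rxx)
r_new = (5 * 0.79) / (1 + 4 * 0.79)
r_new = 3.95 / 4.16
r_new = 0.9495

0.9495


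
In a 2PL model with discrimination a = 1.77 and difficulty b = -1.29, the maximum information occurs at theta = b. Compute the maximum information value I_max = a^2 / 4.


For 2PL, max info at theta = b = -1.29
I_max = a^2 / 4 = 1.77^2 / 4
= 3.1329 / 4
I_max = 0.7832

0.7832


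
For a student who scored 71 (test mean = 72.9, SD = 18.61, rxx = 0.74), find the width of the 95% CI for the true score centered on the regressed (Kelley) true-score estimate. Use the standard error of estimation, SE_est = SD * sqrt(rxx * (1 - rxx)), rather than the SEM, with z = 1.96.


True score estimate = 0.74*71 + 0.26*72.9 = 71.494
SE_est = SD * sqrt(rxx * (1 - rxx)) = 18.61 * sqrt(0.74 * 0.26) = 18.61 * sqrt(0.1924) = 8.162983
CI = T_est +/- z * SE_est, so width = 2 * z * SE_est = 2 * 1.96 * 8.162983
Width = 31.9989

31.9989


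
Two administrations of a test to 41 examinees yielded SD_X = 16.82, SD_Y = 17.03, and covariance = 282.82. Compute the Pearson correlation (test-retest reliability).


r = cov(X,Y) / (SD_X * SD_Y)
r = 282.82 / (16.82 * 17.03)
r = 282.82 / 286.4446
r = 0.9873

0.9873


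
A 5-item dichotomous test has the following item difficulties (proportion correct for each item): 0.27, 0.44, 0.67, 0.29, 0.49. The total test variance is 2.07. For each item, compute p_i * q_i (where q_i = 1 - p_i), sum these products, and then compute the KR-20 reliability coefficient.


For each item, compute p_i * q_i:
  Item 1: 0.27 * 0.73 = 0.1971
  Item 2: 0.44 * 0.56 = 0.2464
  Item 3: 0.67 * 0.33 = 0.2211
  Item 4: 0.29 * 0.71 = 0.2059
  Item 5: 0.49 * 0.51 = 0.2499
Sum(p_i * q_i) = 0.1971 + 0.2464 + 0.2211 + 0.2059 + 0.2499 = 1.1204
KR-20 = (k/(k-1)) * (1 - Sum(p_i*q_i) / Var_total)
= (5/4) * (1 - 1.1204/2.07)
= 1.25 * 0.4587
KR-20 = 0.5734

0.5734


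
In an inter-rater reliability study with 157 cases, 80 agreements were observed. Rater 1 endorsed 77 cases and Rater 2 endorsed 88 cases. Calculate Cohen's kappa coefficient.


P_o = 80/157 = 0.509554
P_e = (77*88 + 80*69) / 24649 = 0.498844
kappa = (P_o - P_e) / (1 - P_e)
kappa = (0.509554 - 0.498844) / (1 - 0.498844)
kappa = 0.0214

0.0214


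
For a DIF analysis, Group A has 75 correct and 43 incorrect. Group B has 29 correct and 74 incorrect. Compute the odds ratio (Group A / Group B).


Odds_A = 75/43 = 1.7442
Odds_B = 29/74 = 0.3919
OR = Odds_A / Odds_B = 1.7442 / 0.3919
Exactly, OR = (75 * 74) / (43 * 29) = 5550 / 1247
OR = 4.4507

4.4507


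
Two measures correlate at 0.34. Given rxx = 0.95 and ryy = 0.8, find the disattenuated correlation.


r_corrected = rxy / sqrt(rxx * ryy)
= 0.34 / sqrt(0.95 * 0.8)
= 0.34 / sqrt(0.76)
= 0.34 / 0.87178
r_corrected = 0.39

0.39


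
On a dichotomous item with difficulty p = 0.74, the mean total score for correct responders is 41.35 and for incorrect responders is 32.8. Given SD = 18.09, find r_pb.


q = 1 - p = 0.26
rpb = ((M1 - M0) / SD) * sqrt(p * q)
rpb = ((41.35 - 32.8) / 18.09) * sqrt(0.74 * 0.26)
rpb = 0.2073

0.2073


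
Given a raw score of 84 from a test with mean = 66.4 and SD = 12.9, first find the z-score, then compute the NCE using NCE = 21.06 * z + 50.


z = (X - mean) / SD = (84 - 66.4) / 12.9
z = 17.6 / 12.9
z = 1.3643
NCE = NCE = 21.06z + 50
Carry z at full precision (z = 17.6 / 12.9) into the conversion:
NCE = 21.06 * (17.6 / 12.9) + 50 = 370.656 / 12.9 + 50
NCE = 28.733 + 50
NCE = 78.733

78.733


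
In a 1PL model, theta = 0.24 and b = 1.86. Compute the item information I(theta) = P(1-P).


P = 1/(1+exp(-(0.24-1.86))) = 0.1652
I = P*(1-P) = 0.1652 * 0.8348
I = 0.1379

0.1379


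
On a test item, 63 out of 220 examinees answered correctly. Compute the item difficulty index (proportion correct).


Item difficulty p = number correct / total examinees
p = 63 / 220
p = 0.2864

0.2864


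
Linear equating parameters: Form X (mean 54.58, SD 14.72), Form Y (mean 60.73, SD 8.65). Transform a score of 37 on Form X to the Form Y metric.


slope = SD_Y / SD_X = 8.65 / 14.72 ~ 0.5876
intercept = mean_Y - slope * mean_X = 60.73 - (8.65 / 14.72) * 54.58 ~ 28.6568
Y = slope * X + intercept. To avoid rounding drift from the rounded slope/intercept, evaluate the equivalent form Y = mean_Y + SD_Y * (X - mean_X) / SD_X at full precision:
Y = 60.73 + 8.65 * (37 - 54.58) / 14.72
Y = 60.73 - 8.65 * 17.58 / 14.72
Y = 60.73 - 152.067 / 14.72
Y = 60.73 - 10.3306
Y = 50.3994

50.3994


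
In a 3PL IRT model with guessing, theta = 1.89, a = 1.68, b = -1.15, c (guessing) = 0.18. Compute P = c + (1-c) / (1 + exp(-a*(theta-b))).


logit = 1.68*(1.89 - -1.15) = 5.1072
P* = 1/(1 + exp(-5.1072)) = 0.994
P = 0.18 + (1 - 0.18) * 0.994
P = 0.9951

0.9951


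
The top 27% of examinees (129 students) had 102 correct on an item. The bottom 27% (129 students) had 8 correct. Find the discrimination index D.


p_upper = 102/129 = 0.7907
p_lower = 8/129 = 0.062
D = 0.7907 - 0.062 = 0.7287

0.7287


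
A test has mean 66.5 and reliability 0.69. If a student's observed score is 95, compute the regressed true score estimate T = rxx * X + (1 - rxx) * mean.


T_est = rxx * X + (1 - rxx) * mean
T_est = 0.69 * 95 + 0.31 * 66.5
T_est = 65.55 + 20.615
T_est = 86.165

86.165


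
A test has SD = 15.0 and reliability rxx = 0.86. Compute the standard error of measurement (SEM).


SEM = SD * sqrt(1 - rxx)
SEM = 15.0 * sqrt(1 - 0.86)
SEM = 15.0 * sqrt(0.14) = 15.0 * 0.374166
SEM = 5.6125

5.6125


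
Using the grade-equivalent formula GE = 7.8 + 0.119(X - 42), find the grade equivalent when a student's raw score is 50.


raw - median = 50 - 42 = 8
slope * diff = 0.119 * 8 = 0.952
GE = 7.8 + 0.952
GE = 8.752

8.752


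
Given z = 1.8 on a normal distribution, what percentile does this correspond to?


CDF(z) = 0.5 * (1 + erf(z/sqrt(2)))
erf(1.2728) = 0.9281
CDF = 0.9641
Percentile rank = 0.9641 * 100 = 96.41

96.41


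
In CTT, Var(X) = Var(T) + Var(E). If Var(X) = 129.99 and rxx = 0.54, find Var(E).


var_true = rxx * var_obs = 0.54 * 129.99 = 70.1946
var_error = var_obs - var_true
var_error = 129.99 - 70.1946
var_error = 59.7954

59.7954


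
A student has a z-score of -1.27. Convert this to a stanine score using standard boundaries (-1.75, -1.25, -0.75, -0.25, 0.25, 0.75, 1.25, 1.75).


Stanine boundaries: [-1.75, -1.25, -0.75, -0.25, 0.25, 0.75, 1.25, 1.75]
z = -1.27
Check each boundary:
  z >= -1.75 -> could be stanine 2
  z < -1.25
  z < -0.75
  z < -0.25
  z < 0.25
  z < 0.75
  z < 1.25
  z < 1.75
Highest qualifying boundary gives stanine = 2

2


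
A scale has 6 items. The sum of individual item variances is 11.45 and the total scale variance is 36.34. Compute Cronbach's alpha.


alpha = (k/(k-1)) * (1 - sum(si^2)/s_total^2)
= (6/5) * (1 - 11.45/36.34)
alpha = 0.8219

0.8219


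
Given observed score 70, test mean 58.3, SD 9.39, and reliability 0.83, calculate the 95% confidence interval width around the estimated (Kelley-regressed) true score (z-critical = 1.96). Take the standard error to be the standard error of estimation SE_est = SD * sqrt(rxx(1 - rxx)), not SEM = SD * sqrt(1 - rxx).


True score estimate = 0.83*70 + 0.17*58.3 = 68.011
SE_est = SD * sqrt(rxx * (1 - rxx)) = 9.39 * sqrt(0.83 * 0.17) = 9.39 * sqrt(0.1411) = 3.527192
CI = T_est +/- z * SE_est, so width = 2 * z * SE_est = 2 * 1.96 * 3.527192
Width = 13.8266

13.8266
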